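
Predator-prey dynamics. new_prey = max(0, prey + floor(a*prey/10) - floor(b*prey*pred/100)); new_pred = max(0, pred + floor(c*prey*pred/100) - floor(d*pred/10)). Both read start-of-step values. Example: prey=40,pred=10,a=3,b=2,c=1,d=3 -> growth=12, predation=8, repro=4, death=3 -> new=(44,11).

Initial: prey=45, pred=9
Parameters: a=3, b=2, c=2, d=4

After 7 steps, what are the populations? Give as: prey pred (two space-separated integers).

Answer: 1 25

Derivation:
Step 1: prey: 45+13-8=50; pred: 9+8-3=14
Step 2: prey: 50+15-14=51; pred: 14+14-5=23
Step 3: prey: 51+15-23=43; pred: 23+23-9=37
Step 4: prey: 43+12-31=24; pred: 37+31-14=54
Step 5: prey: 24+7-25=6; pred: 54+25-21=58
Step 6: prey: 6+1-6=1; pred: 58+6-23=41
Step 7: prey: 1+0-0=1; pred: 41+0-16=25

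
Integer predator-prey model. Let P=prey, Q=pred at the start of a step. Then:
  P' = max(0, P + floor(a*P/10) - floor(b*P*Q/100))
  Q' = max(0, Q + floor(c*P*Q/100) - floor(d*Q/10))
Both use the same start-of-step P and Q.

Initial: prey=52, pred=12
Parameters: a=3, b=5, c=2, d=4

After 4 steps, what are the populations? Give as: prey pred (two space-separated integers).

Answer: 0 13

Derivation:
Step 1: prey: 52+15-31=36; pred: 12+12-4=20
Step 2: prey: 36+10-36=10; pred: 20+14-8=26
Step 3: prey: 10+3-13=0; pred: 26+5-10=21
Step 4: prey: 0+0-0=0; pred: 21+0-8=13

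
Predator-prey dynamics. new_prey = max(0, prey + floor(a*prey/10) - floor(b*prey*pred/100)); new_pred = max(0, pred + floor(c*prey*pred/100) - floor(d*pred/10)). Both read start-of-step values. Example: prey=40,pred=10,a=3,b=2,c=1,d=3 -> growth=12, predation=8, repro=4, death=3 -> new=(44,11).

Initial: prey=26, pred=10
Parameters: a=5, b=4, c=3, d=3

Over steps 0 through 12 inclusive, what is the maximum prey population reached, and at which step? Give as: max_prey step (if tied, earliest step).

Step 1: prey: 26+13-10=29; pred: 10+7-3=14
Step 2: prey: 29+14-16=27; pred: 14+12-4=22
Step 3: prey: 27+13-23=17; pred: 22+17-6=33
Step 4: prey: 17+8-22=3; pred: 33+16-9=40
Step 5: prey: 3+1-4=0; pred: 40+3-12=31
Step 6: prey: 0+0-0=0; pred: 31+0-9=22
Step 7: prey: 0+0-0=0; pred: 22+0-6=16
Step 8: prey: 0+0-0=0; pred: 16+0-4=12
Step 9: prey: 0+0-0=0; pred: 12+0-3=9
Step 10: prey: 0+0-0=0; pred: 9+0-2=7
Step 11: prey: 0+0-0=0; pred: 7+0-2=5
Step 12: prey: 0+0-0=0; pred: 5+0-1=4
Max prey = 29 at step 1

Answer: 29 1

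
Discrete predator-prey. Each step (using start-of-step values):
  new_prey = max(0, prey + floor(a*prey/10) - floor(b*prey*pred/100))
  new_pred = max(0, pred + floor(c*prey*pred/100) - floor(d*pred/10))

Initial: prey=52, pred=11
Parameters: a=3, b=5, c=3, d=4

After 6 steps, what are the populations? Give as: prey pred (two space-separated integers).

Step 1: prey: 52+15-28=39; pred: 11+17-4=24
Step 2: prey: 39+11-46=4; pred: 24+28-9=43
Step 3: prey: 4+1-8=0; pred: 43+5-17=31
Step 4: prey: 0+0-0=0; pred: 31+0-12=19
Step 5: prey: 0+0-0=0; pred: 19+0-7=12
Step 6: prey: 0+0-0=0; pred: 12+0-4=8

Answer: 0 8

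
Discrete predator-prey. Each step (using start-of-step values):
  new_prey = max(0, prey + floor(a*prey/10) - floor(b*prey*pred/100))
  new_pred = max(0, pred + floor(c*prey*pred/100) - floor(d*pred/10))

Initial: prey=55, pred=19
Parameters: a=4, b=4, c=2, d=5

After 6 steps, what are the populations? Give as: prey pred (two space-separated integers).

Answer: 0 3

Derivation:
Step 1: prey: 55+22-41=36; pred: 19+20-9=30
Step 2: prey: 36+14-43=7; pred: 30+21-15=36
Step 3: prey: 7+2-10=0; pred: 36+5-18=23
Step 4: prey: 0+0-0=0; pred: 23+0-11=12
Step 5: prey: 0+0-0=0; pred: 12+0-6=6
Step 6: prey: 0+0-0=0; pred: 6+0-3=3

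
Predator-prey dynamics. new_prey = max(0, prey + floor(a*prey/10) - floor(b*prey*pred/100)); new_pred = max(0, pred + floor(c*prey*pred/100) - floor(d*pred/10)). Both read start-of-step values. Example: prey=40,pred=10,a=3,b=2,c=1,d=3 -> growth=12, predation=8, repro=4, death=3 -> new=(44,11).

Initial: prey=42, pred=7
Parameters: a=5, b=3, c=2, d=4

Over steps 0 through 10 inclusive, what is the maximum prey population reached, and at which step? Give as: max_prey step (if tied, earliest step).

Step 1: prey: 42+21-8=55; pred: 7+5-2=10
Step 2: prey: 55+27-16=66; pred: 10+11-4=17
Step 3: prey: 66+33-33=66; pred: 17+22-6=33
Step 4: prey: 66+33-65=34; pred: 33+43-13=63
Step 5: prey: 34+17-64=0; pred: 63+42-25=80
Step 6: prey: 0+0-0=0; pred: 80+0-32=48
Step 7: prey: 0+0-0=0; pred: 48+0-19=29
Step 8: prey: 0+0-0=0; pred: 29+0-11=18
Step 9: prey: 0+0-0=0; pred: 18+0-7=11
Step 10: prey: 0+0-0=0; pred: 11+0-4=7
Max prey = 66 at step 2

Answer: 66 2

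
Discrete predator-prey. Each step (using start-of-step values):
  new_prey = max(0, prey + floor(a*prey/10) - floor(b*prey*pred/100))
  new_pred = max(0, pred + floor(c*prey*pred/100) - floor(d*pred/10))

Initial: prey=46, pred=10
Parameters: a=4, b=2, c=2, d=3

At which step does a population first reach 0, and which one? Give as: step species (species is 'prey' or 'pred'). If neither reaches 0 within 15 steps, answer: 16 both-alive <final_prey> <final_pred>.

Step 1: prey: 46+18-9=55; pred: 10+9-3=16
Step 2: prey: 55+22-17=60; pred: 16+17-4=29
Step 3: prey: 60+24-34=50; pred: 29+34-8=55
Step 4: prey: 50+20-55=15; pred: 55+55-16=94
Step 5: prey: 15+6-28=0; pred: 94+28-28=94
First extinction: prey at step 5

Answer: 5 prey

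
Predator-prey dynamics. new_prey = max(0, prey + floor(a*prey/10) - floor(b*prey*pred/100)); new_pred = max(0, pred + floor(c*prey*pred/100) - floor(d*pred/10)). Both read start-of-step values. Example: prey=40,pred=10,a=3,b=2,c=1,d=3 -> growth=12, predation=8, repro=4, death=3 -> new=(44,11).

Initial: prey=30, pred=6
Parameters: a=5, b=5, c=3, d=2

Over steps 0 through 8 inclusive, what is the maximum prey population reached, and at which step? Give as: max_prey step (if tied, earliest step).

Step 1: prey: 30+15-9=36; pred: 6+5-1=10
Step 2: prey: 36+18-18=36; pred: 10+10-2=18
Step 3: prey: 36+18-32=22; pred: 18+19-3=34
Step 4: prey: 22+11-37=0; pred: 34+22-6=50
Step 5: prey: 0+0-0=0; pred: 50+0-10=40
Step 6: prey: 0+0-0=0; pred: 40+0-8=32
Step 7: prey: 0+0-0=0; pred: 32+0-6=26
Step 8: prey: 0+0-0=0; pred: 26+0-5=21
Max prey = 36 at step 1

Answer: 36 1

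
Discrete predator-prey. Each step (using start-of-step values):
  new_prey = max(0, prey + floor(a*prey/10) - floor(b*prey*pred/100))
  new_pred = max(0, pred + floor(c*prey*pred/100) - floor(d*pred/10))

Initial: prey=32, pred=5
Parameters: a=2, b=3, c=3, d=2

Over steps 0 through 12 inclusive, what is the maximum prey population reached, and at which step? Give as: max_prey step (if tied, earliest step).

Step 1: prey: 32+6-4=34; pred: 5+4-1=8
Step 2: prey: 34+6-8=32; pred: 8+8-1=15
Step 3: prey: 32+6-14=24; pred: 15+14-3=26
Step 4: prey: 24+4-18=10; pred: 26+18-5=39
Step 5: prey: 10+2-11=1; pred: 39+11-7=43
Step 6: prey: 1+0-1=0; pred: 43+1-8=36
Step 7: prey: 0+0-0=0; pred: 36+0-7=29
Step 8: prey: 0+0-0=0; pred: 29+0-5=24
Step 9: prey: 0+0-0=0; pred: 24+0-4=20
Step 10: prey: 0+0-0=0; pred: 20+0-4=16
Step 11: prey: 0+0-0=0; pred: 16+0-3=13
Step 12: prey: 0+0-0=0; pred: 13+0-2=11
Max prey = 34 at step 1

Answer: 34 1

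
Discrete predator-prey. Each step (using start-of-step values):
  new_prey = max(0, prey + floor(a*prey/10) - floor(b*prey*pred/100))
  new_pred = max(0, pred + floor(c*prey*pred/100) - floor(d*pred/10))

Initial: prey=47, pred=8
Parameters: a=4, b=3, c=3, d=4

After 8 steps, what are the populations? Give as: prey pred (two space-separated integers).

Step 1: prey: 47+18-11=54; pred: 8+11-3=16
Step 2: prey: 54+21-25=50; pred: 16+25-6=35
Step 3: prey: 50+20-52=18; pred: 35+52-14=73
Step 4: prey: 18+7-39=0; pred: 73+39-29=83
Step 5: prey: 0+0-0=0; pred: 83+0-33=50
Step 6: prey: 0+0-0=0; pred: 50+0-20=30
Step 7: prey: 0+0-0=0; pred: 30+0-12=18
Step 8: prey: 0+0-0=0; pred: 18+0-7=11

Answer: 0 11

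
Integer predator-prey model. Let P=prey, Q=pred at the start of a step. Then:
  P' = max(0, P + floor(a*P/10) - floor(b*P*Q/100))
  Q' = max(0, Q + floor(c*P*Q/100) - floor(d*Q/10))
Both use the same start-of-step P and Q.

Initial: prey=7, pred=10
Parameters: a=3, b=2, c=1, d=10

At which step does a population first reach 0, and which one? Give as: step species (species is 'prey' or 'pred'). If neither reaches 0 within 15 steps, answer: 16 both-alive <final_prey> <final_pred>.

Answer: 1 pred

Derivation:
Step 1: prey: 7+2-1=8; pred: 10+0-10=0
First extinction: pred at step 1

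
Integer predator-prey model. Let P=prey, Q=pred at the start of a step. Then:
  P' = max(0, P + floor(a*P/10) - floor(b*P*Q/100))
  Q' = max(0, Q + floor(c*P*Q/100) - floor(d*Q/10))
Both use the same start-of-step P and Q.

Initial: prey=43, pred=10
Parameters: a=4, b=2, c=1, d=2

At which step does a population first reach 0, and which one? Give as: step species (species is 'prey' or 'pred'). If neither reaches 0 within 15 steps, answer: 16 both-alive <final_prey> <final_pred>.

Answer: 9 prey

Derivation:
Step 1: prey: 43+17-8=52; pred: 10+4-2=12
Step 2: prey: 52+20-12=60; pred: 12+6-2=16
Step 3: prey: 60+24-19=65; pred: 16+9-3=22
Step 4: prey: 65+26-28=63; pred: 22+14-4=32
Step 5: prey: 63+25-40=48; pred: 32+20-6=46
Step 6: prey: 48+19-44=23; pred: 46+22-9=59
Step 7: prey: 23+9-27=5; pred: 59+13-11=61
Step 8: prey: 5+2-6=1; pred: 61+3-12=52
Step 9: prey: 1+0-1=0; pred: 52+0-10=42
First extinction: prey at step 9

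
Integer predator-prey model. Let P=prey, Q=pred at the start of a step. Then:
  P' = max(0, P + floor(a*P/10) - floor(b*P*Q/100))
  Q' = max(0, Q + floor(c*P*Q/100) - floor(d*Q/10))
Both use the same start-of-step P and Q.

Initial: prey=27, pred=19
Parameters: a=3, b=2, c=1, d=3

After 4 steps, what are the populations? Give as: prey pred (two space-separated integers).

Step 1: prey: 27+8-10=25; pred: 19+5-5=19
Step 2: prey: 25+7-9=23; pred: 19+4-5=18
Step 3: prey: 23+6-8=21; pred: 18+4-5=17
Step 4: prey: 21+6-7=20; pred: 17+3-5=15

Answer: 20 15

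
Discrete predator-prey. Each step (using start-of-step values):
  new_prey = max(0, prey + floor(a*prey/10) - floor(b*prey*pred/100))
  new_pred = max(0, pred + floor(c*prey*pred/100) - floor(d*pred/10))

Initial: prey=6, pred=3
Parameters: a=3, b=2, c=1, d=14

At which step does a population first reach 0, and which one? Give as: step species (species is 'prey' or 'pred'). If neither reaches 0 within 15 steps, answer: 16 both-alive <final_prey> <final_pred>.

Step 1: prey: 6+1-0=7; pred: 3+0-4=0
First extinction: pred at step 1

Answer: 1 pred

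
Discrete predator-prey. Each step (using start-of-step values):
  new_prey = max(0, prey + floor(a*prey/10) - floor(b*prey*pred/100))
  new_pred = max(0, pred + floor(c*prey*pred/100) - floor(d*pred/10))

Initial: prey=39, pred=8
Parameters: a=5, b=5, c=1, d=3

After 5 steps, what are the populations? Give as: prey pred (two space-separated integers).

Answer: 39 14

Derivation:
Step 1: prey: 39+19-15=43; pred: 8+3-2=9
Step 2: prey: 43+21-19=45; pred: 9+3-2=10
Step 3: prey: 45+22-22=45; pred: 10+4-3=11
Step 4: prey: 45+22-24=43; pred: 11+4-3=12
Step 5: prey: 43+21-25=39; pred: 12+5-3=14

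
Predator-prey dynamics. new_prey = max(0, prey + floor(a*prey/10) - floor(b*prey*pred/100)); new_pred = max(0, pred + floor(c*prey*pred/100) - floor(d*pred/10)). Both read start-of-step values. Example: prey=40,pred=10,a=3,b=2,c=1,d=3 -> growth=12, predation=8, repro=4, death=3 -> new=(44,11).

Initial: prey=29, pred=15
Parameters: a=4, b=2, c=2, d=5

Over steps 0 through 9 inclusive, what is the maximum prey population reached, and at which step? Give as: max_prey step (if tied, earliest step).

Step 1: prey: 29+11-8=32; pred: 15+8-7=16
Step 2: prey: 32+12-10=34; pred: 16+10-8=18
Step 3: prey: 34+13-12=35; pred: 18+12-9=21
Step 4: prey: 35+14-14=35; pred: 21+14-10=25
Step 5: prey: 35+14-17=32; pred: 25+17-12=30
Step 6: prey: 32+12-19=25; pred: 30+19-15=34
Step 7: prey: 25+10-17=18; pred: 34+17-17=34
Step 8: prey: 18+7-12=13; pred: 34+12-17=29
Step 9: prey: 13+5-7=11; pred: 29+7-14=22
Max prey = 35 at step 3

Answer: 35 3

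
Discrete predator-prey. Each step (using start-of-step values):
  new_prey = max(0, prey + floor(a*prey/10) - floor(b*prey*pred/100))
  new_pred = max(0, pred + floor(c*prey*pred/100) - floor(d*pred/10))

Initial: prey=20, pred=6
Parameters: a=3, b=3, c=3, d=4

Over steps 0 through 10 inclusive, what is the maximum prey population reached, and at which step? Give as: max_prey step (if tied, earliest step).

Step 1: prey: 20+6-3=23; pred: 6+3-2=7
Step 2: prey: 23+6-4=25; pred: 7+4-2=9
Step 3: prey: 25+7-6=26; pred: 9+6-3=12
Step 4: prey: 26+7-9=24; pred: 12+9-4=17
Step 5: prey: 24+7-12=19; pred: 17+12-6=23
Step 6: prey: 19+5-13=11; pred: 23+13-9=27
Step 7: prey: 11+3-8=6; pred: 27+8-10=25
Step 8: prey: 6+1-4=3; pred: 25+4-10=19
Step 9: prey: 3+0-1=2; pred: 19+1-7=13
Step 10: prey: 2+0-0=2; pred: 13+0-5=8
Max prey = 26 at step 3

Answer: 26 3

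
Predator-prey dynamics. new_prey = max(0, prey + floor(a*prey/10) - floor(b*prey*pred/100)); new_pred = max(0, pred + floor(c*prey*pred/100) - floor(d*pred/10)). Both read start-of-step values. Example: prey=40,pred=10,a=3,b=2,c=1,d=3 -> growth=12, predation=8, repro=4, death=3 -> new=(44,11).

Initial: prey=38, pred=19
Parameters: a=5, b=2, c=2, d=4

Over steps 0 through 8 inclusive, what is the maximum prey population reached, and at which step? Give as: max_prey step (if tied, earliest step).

Step 1: prey: 38+19-14=43; pred: 19+14-7=26
Step 2: prey: 43+21-22=42; pred: 26+22-10=38
Step 3: prey: 42+21-31=32; pred: 38+31-15=54
Step 4: prey: 32+16-34=14; pred: 54+34-21=67
Step 5: prey: 14+7-18=3; pred: 67+18-26=59
Step 6: prey: 3+1-3=1; pred: 59+3-23=39
Step 7: prey: 1+0-0=1; pred: 39+0-15=24
Step 8: prey: 1+0-0=1; pred: 24+0-9=15
Max prey = 43 at step 1

Answer: 43 1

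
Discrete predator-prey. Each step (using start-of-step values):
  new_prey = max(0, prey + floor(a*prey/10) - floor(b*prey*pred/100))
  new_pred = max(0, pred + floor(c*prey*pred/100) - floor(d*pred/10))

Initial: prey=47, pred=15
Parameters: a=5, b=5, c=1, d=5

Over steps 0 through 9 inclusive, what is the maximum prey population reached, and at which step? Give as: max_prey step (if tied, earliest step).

Step 1: prey: 47+23-35=35; pred: 15+7-7=15
Step 2: prey: 35+17-26=26; pred: 15+5-7=13
Step 3: prey: 26+13-16=23; pred: 13+3-6=10
Step 4: prey: 23+11-11=23; pred: 10+2-5=7
Step 5: prey: 23+11-8=26; pred: 7+1-3=5
Step 6: prey: 26+13-6=33; pred: 5+1-2=4
Step 7: prey: 33+16-6=43; pred: 4+1-2=3
Step 8: prey: 43+21-6=58; pred: 3+1-1=3
Step 9: prey: 58+29-8=79; pred: 3+1-1=3
Max prey = 79 at step 9

Answer: 79 9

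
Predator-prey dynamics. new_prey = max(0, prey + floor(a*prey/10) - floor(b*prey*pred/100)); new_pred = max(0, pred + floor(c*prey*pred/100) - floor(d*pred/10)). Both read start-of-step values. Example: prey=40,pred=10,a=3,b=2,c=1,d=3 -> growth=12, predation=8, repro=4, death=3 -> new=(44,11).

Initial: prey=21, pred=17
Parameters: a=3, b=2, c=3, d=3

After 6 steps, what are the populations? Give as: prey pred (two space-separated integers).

Answer: 3 30

Derivation:
Step 1: prey: 21+6-7=20; pred: 17+10-5=22
Step 2: prey: 20+6-8=18; pred: 22+13-6=29
Step 3: prey: 18+5-10=13; pred: 29+15-8=36
Step 4: prey: 13+3-9=7; pred: 36+14-10=40
Step 5: prey: 7+2-5=4; pred: 40+8-12=36
Step 6: prey: 4+1-2=3; pred: 36+4-10=30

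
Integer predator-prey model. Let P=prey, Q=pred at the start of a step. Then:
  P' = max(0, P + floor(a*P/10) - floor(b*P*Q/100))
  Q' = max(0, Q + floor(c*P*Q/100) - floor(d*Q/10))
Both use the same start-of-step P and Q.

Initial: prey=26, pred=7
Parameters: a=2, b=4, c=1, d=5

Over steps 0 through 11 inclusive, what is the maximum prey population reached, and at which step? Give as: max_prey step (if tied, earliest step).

Step 1: prey: 26+5-7=24; pred: 7+1-3=5
Step 2: prey: 24+4-4=24; pred: 5+1-2=4
Step 3: prey: 24+4-3=25; pred: 4+0-2=2
Step 4: prey: 25+5-2=28; pred: 2+0-1=1
Step 5: prey: 28+5-1=32; pred: 1+0-0=1
Step 6: prey: 32+6-1=37; pred: 1+0-0=1
Step 7: prey: 37+7-1=43; pred: 1+0-0=1
Step 8: prey: 43+8-1=50; pred: 1+0-0=1
Step 9: prey: 50+10-2=58; pred: 1+0-0=1
Step 10: prey: 58+11-2=67; pred: 1+0-0=1
Step 11: prey: 67+13-2=78; pred: 1+0-0=1
Max prey = 78 at step 11

Answer: 78 11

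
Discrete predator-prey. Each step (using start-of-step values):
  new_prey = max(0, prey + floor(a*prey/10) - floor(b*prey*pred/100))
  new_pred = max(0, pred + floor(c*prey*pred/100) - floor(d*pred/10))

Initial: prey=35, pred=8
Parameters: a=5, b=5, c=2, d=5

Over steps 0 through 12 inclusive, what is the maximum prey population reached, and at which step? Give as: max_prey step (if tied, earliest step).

Step 1: prey: 35+17-14=38; pred: 8+5-4=9
Step 2: prey: 38+19-17=40; pred: 9+6-4=11
Step 3: prey: 40+20-22=38; pred: 11+8-5=14
Step 4: prey: 38+19-26=31; pred: 14+10-7=17
Step 5: prey: 31+15-26=20; pred: 17+10-8=19
Step 6: prey: 20+10-19=11; pred: 19+7-9=17
Step 7: prey: 11+5-9=7; pred: 17+3-8=12
Step 8: prey: 7+3-4=6; pred: 12+1-6=7
Step 9: prey: 6+3-2=7; pred: 7+0-3=4
Step 10: prey: 7+3-1=9; pred: 4+0-2=2
Step 11: prey: 9+4-0=13; pred: 2+0-1=1
Step 12: prey: 13+6-0=19; pred: 1+0-0=1
Max prey = 40 at step 2

Answer: 40 2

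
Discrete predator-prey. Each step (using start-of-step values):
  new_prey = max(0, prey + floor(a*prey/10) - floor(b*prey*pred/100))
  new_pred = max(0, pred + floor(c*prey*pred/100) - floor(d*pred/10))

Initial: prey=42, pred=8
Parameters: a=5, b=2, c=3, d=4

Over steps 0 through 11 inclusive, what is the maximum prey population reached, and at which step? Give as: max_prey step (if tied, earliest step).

Step 1: prey: 42+21-6=57; pred: 8+10-3=15
Step 2: prey: 57+28-17=68; pred: 15+25-6=34
Step 3: prey: 68+34-46=56; pred: 34+69-13=90
Step 4: prey: 56+28-100=0; pred: 90+151-36=205
Step 5: prey: 0+0-0=0; pred: 205+0-82=123
Step 6: prey: 0+0-0=0; pred: 123+0-49=74
Step 7: prey: 0+0-0=0; pred: 74+0-29=45
Step 8: prey: 0+0-0=0; pred: 45+0-18=27
Step 9: prey: 0+0-0=0; pred: 27+0-10=17
Step 10: prey: 0+0-0=0; pred: 17+0-6=11
Step 11: prey: 0+0-0=0; pred: 11+0-4=7
Max prey = 68 at step 2

Answer: 68 2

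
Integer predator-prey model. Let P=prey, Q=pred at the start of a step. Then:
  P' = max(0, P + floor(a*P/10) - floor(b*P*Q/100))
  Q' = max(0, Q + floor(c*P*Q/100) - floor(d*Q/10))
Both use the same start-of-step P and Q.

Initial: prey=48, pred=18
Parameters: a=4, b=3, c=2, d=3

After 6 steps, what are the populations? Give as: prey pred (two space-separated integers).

Answer: 0 19

Derivation:
Step 1: prey: 48+19-25=42; pred: 18+17-5=30
Step 2: prey: 42+16-37=21; pred: 30+25-9=46
Step 3: prey: 21+8-28=1; pred: 46+19-13=52
Step 4: prey: 1+0-1=0; pred: 52+1-15=38
Step 5: prey: 0+0-0=0; pred: 38+0-11=27
Step 6: prey: 0+0-0=0; pred: 27+0-8=19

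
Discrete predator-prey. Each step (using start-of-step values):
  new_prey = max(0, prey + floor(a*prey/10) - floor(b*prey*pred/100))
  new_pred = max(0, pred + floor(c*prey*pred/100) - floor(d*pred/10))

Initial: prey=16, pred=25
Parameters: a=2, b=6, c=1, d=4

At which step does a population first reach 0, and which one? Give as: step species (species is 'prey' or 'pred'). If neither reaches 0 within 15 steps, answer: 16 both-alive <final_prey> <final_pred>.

Step 1: prey: 16+3-24=0; pred: 25+4-10=19
First extinction: prey at step 1

Answer: 1 prey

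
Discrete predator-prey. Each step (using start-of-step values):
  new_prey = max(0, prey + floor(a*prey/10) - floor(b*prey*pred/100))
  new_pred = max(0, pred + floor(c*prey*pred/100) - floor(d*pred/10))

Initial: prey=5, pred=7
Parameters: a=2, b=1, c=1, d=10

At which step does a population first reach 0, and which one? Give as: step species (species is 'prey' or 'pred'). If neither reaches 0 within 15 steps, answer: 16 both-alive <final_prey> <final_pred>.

Answer: 1 pred

Derivation:
Step 1: prey: 5+1-0=6; pred: 7+0-7=0
First extinction: pred at step 1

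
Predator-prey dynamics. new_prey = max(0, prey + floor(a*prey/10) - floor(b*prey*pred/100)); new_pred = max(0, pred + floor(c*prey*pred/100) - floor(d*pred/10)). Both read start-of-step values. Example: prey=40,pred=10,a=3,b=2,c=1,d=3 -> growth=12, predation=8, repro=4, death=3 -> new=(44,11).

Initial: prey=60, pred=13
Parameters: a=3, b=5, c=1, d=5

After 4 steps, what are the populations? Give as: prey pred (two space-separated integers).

Answer: 14 5

Derivation:
Step 1: prey: 60+18-39=39; pred: 13+7-6=14
Step 2: prey: 39+11-27=23; pred: 14+5-7=12
Step 3: prey: 23+6-13=16; pred: 12+2-6=8
Step 4: prey: 16+4-6=14; pred: 8+1-4=5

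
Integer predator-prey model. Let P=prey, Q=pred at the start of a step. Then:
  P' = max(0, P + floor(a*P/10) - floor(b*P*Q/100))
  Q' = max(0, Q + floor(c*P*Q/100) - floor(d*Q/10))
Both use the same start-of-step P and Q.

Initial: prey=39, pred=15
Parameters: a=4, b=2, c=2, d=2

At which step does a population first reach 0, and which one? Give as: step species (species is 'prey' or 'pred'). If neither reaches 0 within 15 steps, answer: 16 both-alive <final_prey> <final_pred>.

Step 1: prey: 39+15-11=43; pred: 15+11-3=23
Step 2: prey: 43+17-19=41; pred: 23+19-4=38
Step 3: prey: 41+16-31=26; pred: 38+31-7=62
Step 4: prey: 26+10-32=4; pred: 62+32-12=82
Step 5: prey: 4+1-6=0; pred: 82+6-16=72
First extinction: prey at step 5

Answer: 5 prey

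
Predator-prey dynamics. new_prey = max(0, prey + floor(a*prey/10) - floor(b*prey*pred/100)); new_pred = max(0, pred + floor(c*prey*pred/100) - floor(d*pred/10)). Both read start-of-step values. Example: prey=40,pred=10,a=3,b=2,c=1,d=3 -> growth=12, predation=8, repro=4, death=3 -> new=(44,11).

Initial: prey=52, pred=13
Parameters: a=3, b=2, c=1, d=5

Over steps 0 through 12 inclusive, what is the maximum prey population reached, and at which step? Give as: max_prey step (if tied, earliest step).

Step 1: prey: 52+15-13=54; pred: 13+6-6=13
Step 2: prey: 54+16-14=56; pred: 13+7-6=14
Step 3: prey: 56+16-15=57; pred: 14+7-7=14
Step 4: prey: 57+17-15=59; pred: 14+7-7=14
Step 5: prey: 59+17-16=60; pred: 14+8-7=15
Step 6: prey: 60+18-18=60; pred: 15+9-7=17
Step 7: prey: 60+18-20=58; pred: 17+10-8=19
Step 8: prey: 58+17-22=53; pred: 19+11-9=21
Step 9: prey: 53+15-22=46; pred: 21+11-10=22
Step 10: prey: 46+13-20=39; pred: 22+10-11=21
Step 11: prey: 39+11-16=34; pred: 21+8-10=19
Step 12: prey: 34+10-12=32; pred: 19+6-9=16
Max prey = 60 at step 5

Answer: 60 5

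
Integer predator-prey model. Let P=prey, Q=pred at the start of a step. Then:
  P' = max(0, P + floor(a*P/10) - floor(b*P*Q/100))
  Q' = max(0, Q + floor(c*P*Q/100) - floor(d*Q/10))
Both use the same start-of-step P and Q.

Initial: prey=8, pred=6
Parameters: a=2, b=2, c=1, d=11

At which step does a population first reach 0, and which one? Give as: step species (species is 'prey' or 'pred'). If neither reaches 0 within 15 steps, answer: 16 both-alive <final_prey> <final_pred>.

Step 1: prey: 8+1-0=9; pred: 6+0-6=0
First extinction: pred at step 1

Answer: 1 pred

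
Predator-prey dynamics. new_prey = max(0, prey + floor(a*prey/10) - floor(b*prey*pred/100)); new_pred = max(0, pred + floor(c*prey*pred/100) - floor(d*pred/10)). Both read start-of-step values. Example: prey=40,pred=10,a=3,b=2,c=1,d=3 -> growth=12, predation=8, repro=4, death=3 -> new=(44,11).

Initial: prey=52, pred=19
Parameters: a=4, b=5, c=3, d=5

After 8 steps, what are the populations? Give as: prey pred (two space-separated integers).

Step 1: prey: 52+20-49=23; pred: 19+29-9=39
Step 2: prey: 23+9-44=0; pred: 39+26-19=46
Step 3: prey: 0+0-0=0; pred: 46+0-23=23
Step 4: prey: 0+0-0=0; pred: 23+0-11=12
Step 5: prey: 0+0-0=0; pred: 12+0-6=6
Step 6: prey: 0+0-0=0; pred: 6+0-3=3
Step 7: prey: 0+0-0=0; pred: 3+0-1=2
Step 8: prey: 0+0-0=0; pred: 2+0-1=1

Answer: 0 1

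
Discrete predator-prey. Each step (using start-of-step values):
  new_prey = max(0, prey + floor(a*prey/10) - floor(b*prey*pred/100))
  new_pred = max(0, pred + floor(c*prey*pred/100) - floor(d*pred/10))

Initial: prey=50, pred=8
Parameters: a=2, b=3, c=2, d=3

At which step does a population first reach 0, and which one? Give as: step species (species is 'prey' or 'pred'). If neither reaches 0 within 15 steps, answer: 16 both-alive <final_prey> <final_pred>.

Answer: 5 prey

Derivation:
Step 1: prey: 50+10-12=48; pred: 8+8-2=14
Step 2: prey: 48+9-20=37; pred: 14+13-4=23
Step 3: prey: 37+7-25=19; pred: 23+17-6=34
Step 4: prey: 19+3-19=3; pred: 34+12-10=36
Step 5: prey: 3+0-3=0; pred: 36+2-10=28
First extinction: prey at step 5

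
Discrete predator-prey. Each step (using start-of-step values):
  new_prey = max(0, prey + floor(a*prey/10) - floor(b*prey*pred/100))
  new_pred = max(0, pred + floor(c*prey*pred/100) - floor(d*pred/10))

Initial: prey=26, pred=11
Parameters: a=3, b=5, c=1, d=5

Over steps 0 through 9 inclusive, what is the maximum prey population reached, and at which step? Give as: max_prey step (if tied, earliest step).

Step 1: prey: 26+7-14=19; pred: 11+2-5=8
Step 2: prey: 19+5-7=17; pred: 8+1-4=5
Step 3: prey: 17+5-4=18; pred: 5+0-2=3
Step 4: prey: 18+5-2=21; pred: 3+0-1=2
Step 5: prey: 21+6-2=25; pred: 2+0-1=1
Step 6: prey: 25+7-1=31; pred: 1+0-0=1
Step 7: prey: 31+9-1=39; pred: 1+0-0=1
Step 8: prey: 39+11-1=49; pred: 1+0-0=1
Step 9: prey: 49+14-2=61; pred: 1+0-0=1
Max prey = 61 at step 9

Answer: 61 9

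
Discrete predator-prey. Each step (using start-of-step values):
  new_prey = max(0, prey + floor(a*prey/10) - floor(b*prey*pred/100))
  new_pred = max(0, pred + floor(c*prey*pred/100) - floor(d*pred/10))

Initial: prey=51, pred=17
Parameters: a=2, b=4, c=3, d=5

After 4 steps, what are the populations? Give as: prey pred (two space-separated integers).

Answer: 0 12

Derivation:
Step 1: prey: 51+10-34=27; pred: 17+26-8=35
Step 2: prey: 27+5-37=0; pred: 35+28-17=46
Step 3: prey: 0+0-0=0; pred: 46+0-23=23
Step 4: prey: 0+0-0=0; pred: 23+0-11=12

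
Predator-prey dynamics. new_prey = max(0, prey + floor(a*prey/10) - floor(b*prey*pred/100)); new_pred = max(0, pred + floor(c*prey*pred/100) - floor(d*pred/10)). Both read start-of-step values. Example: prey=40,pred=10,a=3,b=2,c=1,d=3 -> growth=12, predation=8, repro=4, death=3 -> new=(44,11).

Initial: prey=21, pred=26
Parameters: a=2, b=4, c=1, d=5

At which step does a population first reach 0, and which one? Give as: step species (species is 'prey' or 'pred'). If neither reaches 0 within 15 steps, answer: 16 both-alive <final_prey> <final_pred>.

Step 1: prey: 21+4-21=4; pred: 26+5-13=18
Step 2: prey: 4+0-2=2; pred: 18+0-9=9
Step 3: prey: 2+0-0=2; pred: 9+0-4=5
Step 4: prey: 2+0-0=2; pred: 5+0-2=3
Step 5: prey: 2+0-0=2; pred: 3+0-1=2
Step 6: prey: 2+0-0=2; pred: 2+0-1=1
Step 7: prey: 2+0-0=2; pred: 1+0-0=1
Steps 8-15: state stable at prey=2, pred=1 (no change)
No extinction within 15 steps

Answer: 16 both-alive 2 1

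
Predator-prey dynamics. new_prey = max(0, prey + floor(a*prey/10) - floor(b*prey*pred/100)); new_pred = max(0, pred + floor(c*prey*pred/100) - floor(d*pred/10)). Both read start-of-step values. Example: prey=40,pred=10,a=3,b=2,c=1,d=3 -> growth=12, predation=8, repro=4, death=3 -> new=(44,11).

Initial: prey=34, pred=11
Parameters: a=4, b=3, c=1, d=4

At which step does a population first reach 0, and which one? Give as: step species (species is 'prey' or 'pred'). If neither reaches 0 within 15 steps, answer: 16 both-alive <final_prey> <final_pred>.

Answer: 16 both-alive 16 9

Derivation:
Step 1: prey: 34+13-11=36; pred: 11+3-4=10
Step 2: prey: 36+14-10=40; pred: 10+3-4=9
Step 3: prey: 40+16-10=46; pred: 9+3-3=9
Step 4: prey: 46+18-12=52; pred: 9+4-3=10
Step 5: prey: 52+20-15=57; pred: 10+5-4=11
Step 6: prey: 57+22-18=61; pred: 11+6-4=13
Step 7: prey: 61+24-23=62; pred: 13+7-5=15
Step 8: prey: 62+24-27=59; pred: 15+9-6=18
Step 9: prey: 59+23-31=51; pred: 18+10-7=21
Step 10: prey: 51+20-32=39; pred: 21+10-8=23
Step 11: prey: 39+15-26=28; pred: 23+8-9=22
Step 12: prey: 28+11-18=21; pred: 22+6-8=20
Step 13: prey: 21+8-12=17; pred: 20+4-8=16
Step 14: prey: 17+6-8=15; pred: 16+2-6=12
Step 15: prey: 15+6-5=16; pred: 12+1-4=9
No extinction within 15 steps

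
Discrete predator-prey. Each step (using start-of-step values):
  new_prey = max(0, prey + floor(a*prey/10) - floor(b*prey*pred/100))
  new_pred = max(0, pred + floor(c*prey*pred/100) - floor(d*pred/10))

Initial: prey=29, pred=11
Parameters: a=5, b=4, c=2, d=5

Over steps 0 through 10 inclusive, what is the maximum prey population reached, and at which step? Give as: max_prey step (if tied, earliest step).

Answer: 32 2

Derivation:
Step 1: prey: 29+14-12=31; pred: 11+6-5=12
Step 2: prey: 31+15-14=32; pred: 12+7-6=13
Step 3: prey: 32+16-16=32; pred: 13+8-6=15
Step 4: prey: 32+16-19=29; pred: 15+9-7=17
Step 5: prey: 29+14-19=24; pred: 17+9-8=18
Step 6: prey: 24+12-17=19; pred: 18+8-9=17
Step 7: prey: 19+9-12=16; pred: 17+6-8=15
Step 8: prey: 16+8-9=15; pred: 15+4-7=12
Step 9: prey: 15+7-7=15; pred: 12+3-6=9
Step 10: prey: 15+7-5=17; pred: 9+2-4=7
Max prey = 32 at step 2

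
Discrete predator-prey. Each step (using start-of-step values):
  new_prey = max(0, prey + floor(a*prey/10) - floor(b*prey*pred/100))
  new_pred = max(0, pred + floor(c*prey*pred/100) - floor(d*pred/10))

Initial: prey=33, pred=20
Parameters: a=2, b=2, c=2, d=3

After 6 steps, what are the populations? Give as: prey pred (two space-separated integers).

Answer: 2 17

Derivation:
Step 1: prey: 33+6-13=26; pred: 20+13-6=27
Step 2: prey: 26+5-14=17; pred: 27+14-8=33
Step 3: prey: 17+3-11=9; pred: 33+11-9=35
Step 4: prey: 9+1-6=4; pred: 35+6-10=31
Step 5: prey: 4+0-2=2; pred: 31+2-9=24
Step 6: prey: 2+0-0=2; pred: 24+0-7=17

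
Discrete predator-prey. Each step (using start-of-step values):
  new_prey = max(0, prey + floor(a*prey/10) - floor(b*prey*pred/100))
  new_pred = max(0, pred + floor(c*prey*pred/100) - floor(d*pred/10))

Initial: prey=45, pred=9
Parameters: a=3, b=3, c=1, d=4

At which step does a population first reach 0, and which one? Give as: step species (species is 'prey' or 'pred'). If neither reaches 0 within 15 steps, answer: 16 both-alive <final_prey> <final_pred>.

Step 1: prey: 45+13-12=46; pred: 9+4-3=10
Step 2: prey: 46+13-13=46; pred: 10+4-4=10
Steps 3-15: state stable at prey=46, pred=10 (no change)
No extinction within 15 steps

Answer: 16 both-alive 46 10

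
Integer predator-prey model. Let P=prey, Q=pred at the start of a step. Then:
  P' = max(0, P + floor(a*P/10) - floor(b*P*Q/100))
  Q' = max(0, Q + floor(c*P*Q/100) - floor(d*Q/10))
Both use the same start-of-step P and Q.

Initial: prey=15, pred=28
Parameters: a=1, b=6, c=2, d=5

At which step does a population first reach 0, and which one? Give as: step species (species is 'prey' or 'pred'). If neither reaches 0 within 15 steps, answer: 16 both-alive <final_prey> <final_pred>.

Answer: 1 prey

Derivation:
Step 1: prey: 15+1-25=0; pred: 28+8-14=22
First extinction: prey at step 1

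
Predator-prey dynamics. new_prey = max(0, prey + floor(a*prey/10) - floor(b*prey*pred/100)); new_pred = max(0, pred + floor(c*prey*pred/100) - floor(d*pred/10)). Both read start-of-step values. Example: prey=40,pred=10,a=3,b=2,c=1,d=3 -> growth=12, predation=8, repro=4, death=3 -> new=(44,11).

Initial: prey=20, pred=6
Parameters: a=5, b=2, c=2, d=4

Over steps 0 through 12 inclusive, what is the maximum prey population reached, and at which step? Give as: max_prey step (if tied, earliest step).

Answer: 81 5

Derivation:
Step 1: prey: 20+10-2=28; pred: 6+2-2=6
Step 2: prey: 28+14-3=39; pred: 6+3-2=7
Step 3: prey: 39+19-5=53; pred: 7+5-2=10
Step 4: prey: 53+26-10=69; pred: 10+10-4=16
Step 5: prey: 69+34-22=81; pred: 16+22-6=32
Step 6: prey: 81+40-51=70; pred: 32+51-12=71
Step 7: prey: 70+35-99=6; pred: 71+99-28=142
Step 8: prey: 6+3-17=0; pred: 142+17-56=103
Step 9: prey: 0+0-0=0; pred: 103+0-41=62
Step 10: prey: 0+0-0=0; pred: 62+0-24=38
Step 11: prey: 0+0-0=0; pred: 38+0-15=23
Step 12: prey: 0+0-0=0; pred: 23+0-9=14
Max prey = 81 at step 5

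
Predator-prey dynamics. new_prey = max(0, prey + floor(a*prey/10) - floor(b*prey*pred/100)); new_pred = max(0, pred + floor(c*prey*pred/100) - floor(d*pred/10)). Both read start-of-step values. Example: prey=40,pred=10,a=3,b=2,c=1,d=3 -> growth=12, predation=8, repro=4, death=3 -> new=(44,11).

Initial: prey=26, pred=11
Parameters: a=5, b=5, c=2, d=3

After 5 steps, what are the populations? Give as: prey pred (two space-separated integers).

Answer: 5 16

Derivation:
Step 1: prey: 26+13-14=25; pred: 11+5-3=13
Step 2: prey: 25+12-16=21; pred: 13+6-3=16
Step 3: prey: 21+10-16=15; pred: 16+6-4=18
Step 4: prey: 15+7-13=9; pred: 18+5-5=18
Step 5: prey: 9+4-8=5; pred: 18+3-5=16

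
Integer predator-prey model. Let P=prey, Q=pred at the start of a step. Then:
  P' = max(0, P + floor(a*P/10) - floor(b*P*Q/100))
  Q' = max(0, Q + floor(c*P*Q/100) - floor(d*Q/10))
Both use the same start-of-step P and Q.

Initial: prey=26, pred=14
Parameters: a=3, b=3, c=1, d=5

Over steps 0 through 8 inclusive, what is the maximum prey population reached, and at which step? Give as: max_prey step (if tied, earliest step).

Step 1: prey: 26+7-10=23; pred: 14+3-7=10
Step 2: prey: 23+6-6=23; pred: 10+2-5=7
Step 3: prey: 23+6-4=25; pred: 7+1-3=5
Step 4: prey: 25+7-3=29; pred: 5+1-2=4
Step 5: prey: 29+8-3=34; pred: 4+1-2=3
Step 6: prey: 34+10-3=41; pred: 3+1-1=3
Step 7: prey: 41+12-3=50; pred: 3+1-1=3
Step 8: prey: 50+15-4=61; pred: 3+1-1=3
Max prey = 61 at step 8

Answer: 61 8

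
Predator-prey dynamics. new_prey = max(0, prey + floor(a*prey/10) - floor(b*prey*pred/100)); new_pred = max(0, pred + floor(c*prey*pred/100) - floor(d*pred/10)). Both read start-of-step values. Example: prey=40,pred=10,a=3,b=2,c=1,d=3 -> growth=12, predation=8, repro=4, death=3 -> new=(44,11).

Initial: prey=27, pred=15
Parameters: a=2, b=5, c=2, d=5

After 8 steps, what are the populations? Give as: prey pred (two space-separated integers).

Step 1: prey: 27+5-20=12; pred: 15+8-7=16
Step 2: prey: 12+2-9=5; pred: 16+3-8=11
Step 3: prey: 5+1-2=4; pred: 11+1-5=7
Step 4: prey: 4+0-1=3; pred: 7+0-3=4
Step 5: prey: 3+0-0=3; pred: 4+0-2=2
Step 6: prey: 3+0-0=3; pred: 2+0-1=1
Step 7: prey: 3+0-0=3; pred: 1+0-0=1
Step 8: prey: 3+0-0=3; pred: 1+0-0=1

Answer: 3 1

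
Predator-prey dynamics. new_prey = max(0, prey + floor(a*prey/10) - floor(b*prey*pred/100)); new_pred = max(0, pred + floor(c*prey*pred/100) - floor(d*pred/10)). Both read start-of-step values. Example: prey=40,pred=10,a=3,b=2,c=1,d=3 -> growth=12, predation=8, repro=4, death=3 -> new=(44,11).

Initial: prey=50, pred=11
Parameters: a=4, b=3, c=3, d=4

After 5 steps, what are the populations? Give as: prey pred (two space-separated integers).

Answer: 0 33

Derivation:
Step 1: prey: 50+20-16=54; pred: 11+16-4=23
Step 2: prey: 54+21-37=38; pred: 23+37-9=51
Step 3: prey: 38+15-58=0; pred: 51+58-20=89
Step 4: prey: 0+0-0=0; pred: 89+0-35=54
Step 5: prey: 0+0-0=0; pred: 54+0-21=33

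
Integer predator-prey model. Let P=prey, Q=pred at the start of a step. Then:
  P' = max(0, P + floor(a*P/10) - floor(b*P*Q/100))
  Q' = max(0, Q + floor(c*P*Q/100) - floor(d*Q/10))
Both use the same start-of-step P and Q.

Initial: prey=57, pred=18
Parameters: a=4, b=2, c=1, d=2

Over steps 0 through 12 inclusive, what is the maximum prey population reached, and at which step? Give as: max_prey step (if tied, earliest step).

Answer: 59 1

Derivation:
Step 1: prey: 57+22-20=59; pred: 18+10-3=25
Step 2: prey: 59+23-29=53; pred: 25+14-5=34
Step 3: prey: 53+21-36=38; pred: 34+18-6=46
Step 4: prey: 38+15-34=19; pred: 46+17-9=54
Step 5: prey: 19+7-20=6; pred: 54+10-10=54
Step 6: prey: 6+2-6=2; pred: 54+3-10=47
Step 7: prey: 2+0-1=1; pred: 47+0-9=38
Step 8: prey: 1+0-0=1; pred: 38+0-7=31
Step 9: prey: 1+0-0=1; pred: 31+0-6=25
Step 10: prey: 1+0-0=1; pred: 25+0-5=20
Step 11: prey: 1+0-0=1; pred: 20+0-4=16
Step 12: prey: 1+0-0=1; pred: 16+0-3=13
Max prey = 59 at step 1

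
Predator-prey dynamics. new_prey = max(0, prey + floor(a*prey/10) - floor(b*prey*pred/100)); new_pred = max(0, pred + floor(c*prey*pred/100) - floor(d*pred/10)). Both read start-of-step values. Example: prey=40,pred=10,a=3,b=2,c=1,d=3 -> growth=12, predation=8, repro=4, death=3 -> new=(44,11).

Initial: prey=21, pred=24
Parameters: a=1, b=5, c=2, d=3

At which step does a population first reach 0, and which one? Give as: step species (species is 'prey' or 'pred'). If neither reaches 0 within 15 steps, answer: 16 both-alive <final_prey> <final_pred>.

Step 1: prey: 21+2-25=0; pred: 24+10-7=27
First extinction: prey at step 1

Answer: 1 prey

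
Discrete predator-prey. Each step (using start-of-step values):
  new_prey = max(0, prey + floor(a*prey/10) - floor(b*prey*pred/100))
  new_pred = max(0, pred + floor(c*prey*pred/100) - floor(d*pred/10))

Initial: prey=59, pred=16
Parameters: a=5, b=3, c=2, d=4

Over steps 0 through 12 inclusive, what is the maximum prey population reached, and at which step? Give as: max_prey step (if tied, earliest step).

Step 1: prey: 59+29-28=60; pred: 16+18-6=28
Step 2: prey: 60+30-50=40; pred: 28+33-11=50
Step 3: prey: 40+20-60=0; pred: 50+40-20=70
Step 4: prey: 0+0-0=0; pred: 70+0-28=42
Step 5: prey: 0+0-0=0; pred: 42+0-16=26
Step 6: prey: 0+0-0=0; pred: 26+0-10=16
Step 7: prey: 0+0-0=0; pred: 16+0-6=10
Step 8: prey: 0+0-0=0; pred: 10+0-4=6
Step 9: prey: 0+0-0=0; pred: 6+0-2=4
Step 10: prey: 0+0-0=0; pred: 4+0-1=3
Step 11: prey: 0+0-0=0; pred: 3+0-1=2
Step 12: prey: 0+0-0=0; pred: 2+0-0=2
Max prey = 60 at step 1

Answer: 60 1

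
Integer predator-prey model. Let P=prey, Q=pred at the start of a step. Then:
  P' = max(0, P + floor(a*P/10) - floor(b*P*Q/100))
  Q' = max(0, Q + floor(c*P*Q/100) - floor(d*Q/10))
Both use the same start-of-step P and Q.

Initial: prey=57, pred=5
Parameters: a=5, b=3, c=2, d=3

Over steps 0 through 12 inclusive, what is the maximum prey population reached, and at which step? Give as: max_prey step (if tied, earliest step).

Step 1: prey: 57+28-8=77; pred: 5+5-1=9
Step 2: prey: 77+38-20=95; pred: 9+13-2=20
Step 3: prey: 95+47-57=85; pred: 20+38-6=52
Step 4: prey: 85+42-132=0; pred: 52+88-15=125
Step 5: prey: 0+0-0=0; pred: 125+0-37=88
Step 6: prey: 0+0-0=0; pred: 88+0-26=62
Step 7: prey: 0+0-0=0; pred: 62+0-18=44
Step 8: prey: 0+0-0=0; pred: 44+0-13=31
Step 9: prey: 0+0-0=0; pred: 31+0-9=22
Step 10: prey: 0+0-0=0; pred: 22+0-6=16
Step 11: prey: 0+0-0=0; pred: 16+0-4=12
Step 12: prey: 0+0-0=0; pred: 12+0-3=9
Max prey = 95 at step 2

Answer: 95 2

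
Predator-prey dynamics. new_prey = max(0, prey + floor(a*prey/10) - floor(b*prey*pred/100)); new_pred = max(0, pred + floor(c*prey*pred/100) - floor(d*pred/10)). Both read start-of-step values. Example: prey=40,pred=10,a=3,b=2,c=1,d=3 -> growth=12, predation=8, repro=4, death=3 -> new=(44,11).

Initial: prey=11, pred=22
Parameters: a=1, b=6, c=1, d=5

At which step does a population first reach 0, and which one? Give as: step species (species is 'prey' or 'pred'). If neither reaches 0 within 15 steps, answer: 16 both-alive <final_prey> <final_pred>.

Answer: 1 prey

Derivation:
Step 1: prey: 11+1-14=0; pred: 22+2-11=13
First extinction: prey at step 1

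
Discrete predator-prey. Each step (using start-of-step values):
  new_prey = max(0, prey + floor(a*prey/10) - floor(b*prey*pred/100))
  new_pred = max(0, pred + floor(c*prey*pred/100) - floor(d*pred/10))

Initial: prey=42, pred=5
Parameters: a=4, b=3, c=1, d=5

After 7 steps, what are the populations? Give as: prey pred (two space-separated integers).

Step 1: prey: 42+16-6=52; pred: 5+2-2=5
Step 2: prey: 52+20-7=65; pred: 5+2-2=5
Step 3: prey: 65+26-9=82; pred: 5+3-2=6
Step 4: prey: 82+32-14=100; pred: 6+4-3=7
Step 5: prey: 100+40-21=119; pred: 7+7-3=11
Step 6: prey: 119+47-39=127; pred: 11+13-5=19
Step 7: prey: 127+50-72=105; pred: 19+24-9=34

Answer: 105 34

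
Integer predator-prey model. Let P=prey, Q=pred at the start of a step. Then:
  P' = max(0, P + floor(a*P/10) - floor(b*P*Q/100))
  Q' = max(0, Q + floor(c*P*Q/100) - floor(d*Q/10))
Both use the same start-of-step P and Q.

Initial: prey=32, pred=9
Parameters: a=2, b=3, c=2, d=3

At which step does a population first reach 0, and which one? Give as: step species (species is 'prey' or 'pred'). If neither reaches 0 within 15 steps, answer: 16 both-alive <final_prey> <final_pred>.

Step 1: prey: 32+6-8=30; pred: 9+5-2=12
Step 2: prey: 30+6-10=26; pred: 12+7-3=16
Step 3: prey: 26+5-12=19; pred: 16+8-4=20
Step 4: prey: 19+3-11=11; pred: 20+7-6=21
Step 5: prey: 11+2-6=7; pred: 21+4-6=19
Step 6: prey: 7+1-3=5; pred: 19+2-5=16
Step 7: prey: 5+1-2=4; pred: 16+1-4=13
Step 8: prey: 4+0-1=3; pred: 13+1-3=11
Step 9: prey: 3+0-0=3; pred: 11+0-3=8
Step 10: prey: 3+0-0=3; pred: 8+0-2=6
Step 11: prey: 3+0-0=3; pred: 6+0-1=5
Step 12: prey: 3+0-0=3; pred: 5+0-1=4
Step 13: prey: 3+0-0=3; pred: 4+0-1=3
Step 14: prey: 3+0-0=3; pred: 3+0-0=3
Steps 15-15: state stable at prey=3, pred=3 (no change)
No extinction within 15 steps

Answer: 16 both-alive 3 3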